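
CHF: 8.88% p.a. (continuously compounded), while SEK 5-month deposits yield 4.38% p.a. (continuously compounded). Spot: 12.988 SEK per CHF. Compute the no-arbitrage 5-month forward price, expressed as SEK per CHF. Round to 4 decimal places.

12.7467

T = 5/12 years.
SEK growth factor: e^(0.0438×5/12) = 1.01841755.
Growth of 1 CHF over T: e^(0.0888×5/12) = 1.03769302.
So F = 12.988 × 1.01841755 / 1.03769302 = 12.746744 (SEK/CHF).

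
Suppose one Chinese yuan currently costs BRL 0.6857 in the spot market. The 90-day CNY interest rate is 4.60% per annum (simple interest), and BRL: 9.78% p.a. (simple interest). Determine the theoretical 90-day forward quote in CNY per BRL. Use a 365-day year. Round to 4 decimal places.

1.4402

T = 90/365 years.
BRL accumulates by 1 + 0.0978×90/365 = 1.0241151.
CNY growth factor: 1 + 0.0460×90/365 = 1.0113425.
So F = 0.6857 × 1.0241151 / 1.0113425 = 0.6943599 (BRL/CNY).
Quoted the other way: 1/0.6943599 = 1.4402 CNY per BRL.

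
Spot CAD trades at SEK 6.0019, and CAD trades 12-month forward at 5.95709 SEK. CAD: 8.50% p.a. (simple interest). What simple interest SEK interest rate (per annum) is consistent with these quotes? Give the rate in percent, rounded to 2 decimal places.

7.69%

T = 1 year.
CIP gives F = S · g_SEK/g_CAD, so g_SEK/g_CAD = 5.95709/6.0019 = 0.9925340.
CAD growth factor: 1 + 0.0850×1 = 1.085000.
So the SEK growth factor = 1.0768994.
r = (1.0768994 − 1)/1 = 0.076899 → 7.69%.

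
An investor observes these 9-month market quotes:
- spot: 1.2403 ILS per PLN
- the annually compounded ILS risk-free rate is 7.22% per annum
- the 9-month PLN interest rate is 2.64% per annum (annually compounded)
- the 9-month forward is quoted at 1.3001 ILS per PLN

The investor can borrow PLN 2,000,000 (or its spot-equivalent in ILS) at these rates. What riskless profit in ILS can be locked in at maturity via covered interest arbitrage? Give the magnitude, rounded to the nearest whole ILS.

ILS 37,769

T = 9/12 years.
Route A — deposit PLN, sell forward: 2,000,000 × 1.019735368 × 1.3001 = ILS 2,651,515.90.
Route B — convert at spot, deposit ILS: 2,000,000 × 1.2403 × 1.053675428 = ILS 2,613,747.27.
The quoted forward overvalues PLN, so borrow ILS, buy PLN at spot, deposit the PLN at 2.64%, and sell the proceeds forward at 1.3001.
Arbitrage profit = |2,651,515.90 − 2,613,747.27| = ILS 37,769.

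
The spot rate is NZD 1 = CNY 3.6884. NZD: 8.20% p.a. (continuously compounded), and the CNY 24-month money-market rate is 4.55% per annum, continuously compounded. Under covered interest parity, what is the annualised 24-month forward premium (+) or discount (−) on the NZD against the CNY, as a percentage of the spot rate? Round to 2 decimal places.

T = 2 years.
F = S · g_CNY/g_NZD = 3.6884 × 1.095269/1.1782143 = 3.4287397.
Annualised premium = (F − S)/S × (1/T) = (3.4287397 − 3.6884)/3.6884 ÷ 2 = -3.52%.

-3.52%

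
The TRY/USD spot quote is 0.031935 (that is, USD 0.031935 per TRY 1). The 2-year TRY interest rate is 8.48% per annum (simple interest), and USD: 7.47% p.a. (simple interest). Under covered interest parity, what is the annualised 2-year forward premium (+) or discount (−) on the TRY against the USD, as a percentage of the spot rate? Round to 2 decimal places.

-0.86%

T = 2 years.
No-arbitrage forward: 0.031935 × 1.149400 / 1.169600 = 0.031383455 USD/TRY.
(F − S)/S ÷ T = (0.031383455 − 0.031935)/0.031935/2 = -0.008635 → -0.86%.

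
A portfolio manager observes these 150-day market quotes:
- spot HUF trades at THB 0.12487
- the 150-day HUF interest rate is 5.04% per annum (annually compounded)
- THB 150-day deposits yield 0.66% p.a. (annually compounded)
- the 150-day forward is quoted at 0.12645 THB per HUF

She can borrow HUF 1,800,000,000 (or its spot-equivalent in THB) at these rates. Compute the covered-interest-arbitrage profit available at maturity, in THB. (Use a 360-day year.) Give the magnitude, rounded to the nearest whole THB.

THB 6,938,436

T = 150/360 years.
Route A — deposit HUF, sell forward: 1,800,000,000 × 1.02069925344 × 0.12645 = THB 232,321,357.08.
Route B — convert at spot, deposit THB: 1,800,000,000 × 0.12487 × 1.00274472461 = THB 225,382,920.77.
The quoted forward overvalues HUF, so borrow THB, buy HUF at spot, deposit the HUF at 5.04%, and sell the proceeds forward at 0.12645.
Arbitrage profit = |232,321,357.08 − 225,382,920.77| = THB 6,938,436.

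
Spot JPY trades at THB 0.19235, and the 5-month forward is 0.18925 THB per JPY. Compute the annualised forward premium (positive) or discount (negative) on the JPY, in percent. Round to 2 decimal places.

-3.87%

T = 5/12 years.
(F − S)/S = (0.18925 − 0.19235)/0.19235 = -0.0161165.
Per annum: -0.0161165 / (5/12) = -0.038680 = -3.87%.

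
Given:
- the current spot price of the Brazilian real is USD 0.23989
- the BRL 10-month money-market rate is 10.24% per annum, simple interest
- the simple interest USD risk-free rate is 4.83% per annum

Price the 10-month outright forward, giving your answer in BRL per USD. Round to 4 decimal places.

T = 10/12 years.
Growth of 1 USD over T: 1 + 0.0483×10/12 = 1.040250.
BRL accumulates by 1 + 0.1024×10/12 = 1.0853333.
So F = 0.23989 × 1.040250 / 1.0853333 = 0.2299253 (USD/BRL).
Quoted the other way: 1/0.2299253 = 4.3492 BRL per USD.

4.3492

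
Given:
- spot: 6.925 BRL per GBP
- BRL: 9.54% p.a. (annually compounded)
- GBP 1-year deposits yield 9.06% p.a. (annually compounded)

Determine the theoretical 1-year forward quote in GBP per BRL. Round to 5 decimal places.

T = 1 year.
Growth of 1 BRL over T: (1 + 0.0954)^1 = 1.095400.
Growth of 1 GBP over T: (1 + 0.0906)^1 = 1.090600.
Forward (BRL per GBP) = 6.925 × 1.095400 / 1.090600 = 6.955479.
Invert for GBP per BRL: 1 / 6.955479 = 0.14377.

0.14377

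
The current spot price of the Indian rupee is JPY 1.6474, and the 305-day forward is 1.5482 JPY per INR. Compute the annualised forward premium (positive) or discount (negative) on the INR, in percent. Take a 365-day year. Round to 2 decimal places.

-7.21%

T = 305/365 years.
Period premium: (1.5482 − 1.6474)/1.6474 = -0.0602161.
×(1/T) gives -7.21% p.a.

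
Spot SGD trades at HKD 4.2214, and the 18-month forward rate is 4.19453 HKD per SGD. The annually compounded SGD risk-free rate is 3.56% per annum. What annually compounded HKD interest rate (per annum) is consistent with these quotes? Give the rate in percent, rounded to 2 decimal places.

3.12%

T = 18/12 years.
F/S = 4.19453/4.2214 = 0.9936348 = (growth of HKD) / (growth of SGD).
The SGD side grows by (1 + 0.0356)^(18/12) = 1.0538725.
That pins the HKD growth at 1.0471644.
Annualise: 1.0471644^(12/18) − 1 = 0.031201 = 3.12%.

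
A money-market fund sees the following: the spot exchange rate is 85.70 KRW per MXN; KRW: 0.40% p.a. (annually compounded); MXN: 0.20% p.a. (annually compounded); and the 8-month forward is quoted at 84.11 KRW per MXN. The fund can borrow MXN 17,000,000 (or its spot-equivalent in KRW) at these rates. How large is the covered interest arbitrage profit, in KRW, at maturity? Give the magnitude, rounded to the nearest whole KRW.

T = 8/12 years.
Keep in MXN, deliver into the forward: 17,000,000·1.001332889283·84.11 = KRW 1,431,775,858.40.
Swap to KRW now, deposit: 17,000,000·85.70·1.002664892042 = KRW 1,460,782,481.22.
The quoted forward undervalues MXN, so borrow MXN, convert to KRW at spot, deposit the KRW at 0.40%, and buy MXN forward at 84.11 to cover the loan.
Arbitrage profit = |1,431,775,858.40 − 1,460,782,481.22| = KRW 29,006,623.

KRW 29,006,623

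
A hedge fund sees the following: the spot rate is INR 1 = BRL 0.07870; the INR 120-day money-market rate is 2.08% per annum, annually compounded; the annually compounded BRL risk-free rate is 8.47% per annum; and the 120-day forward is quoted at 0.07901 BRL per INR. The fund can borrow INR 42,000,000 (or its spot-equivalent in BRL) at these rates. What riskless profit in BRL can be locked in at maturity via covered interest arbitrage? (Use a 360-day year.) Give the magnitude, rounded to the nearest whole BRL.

BRL 54,935

T = 120/360 years.
Route A — deposit INR, sell forward: 42,000,000 × 1.00688581 × 0.07901 = BRL 3,341,270.01.
Route B — convert at spot, deposit BRL: 42,000,000 × 0.07870 × 1.027471727 = BRL 3,396,205.05.
The quoted forward undervalues INR, so borrow INR, convert to BRL at spot, deposit the BRL at 8.47%, and buy INR forward at 0.07901 to cover the loan.
The gap between the two covered legs is BRL 54,935.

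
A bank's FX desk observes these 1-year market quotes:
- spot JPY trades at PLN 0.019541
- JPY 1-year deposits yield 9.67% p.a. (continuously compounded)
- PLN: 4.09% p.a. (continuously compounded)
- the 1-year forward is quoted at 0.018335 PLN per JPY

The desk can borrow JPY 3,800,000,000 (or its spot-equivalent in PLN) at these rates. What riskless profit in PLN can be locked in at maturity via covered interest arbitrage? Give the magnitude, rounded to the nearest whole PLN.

PLN 608,935

T = 1 year.
Keep in JPY, deliver into the forward: 3,800,000,000·1.1015298651·0.018335 = PLN 76,746,890.29.
Swap to PLN now, deposit: 3,800,000,000·0.019541·1.0417479255 = PLN 77,355,825.61.
The quoted forward undervalues JPY, so borrow JPY, convert to PLN at spot, deposit the PLN at 4.09%, and buy JPY forward at 0.018335 to cover the loan.
The gap between the two covered legs is PLN 608,935.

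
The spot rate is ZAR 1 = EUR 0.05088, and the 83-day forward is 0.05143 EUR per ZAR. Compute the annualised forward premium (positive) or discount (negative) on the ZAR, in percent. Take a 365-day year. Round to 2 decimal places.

T = 83/365 years.
(F − S)/S = (0.05143 − 0.05088)/0.05088 = 0.0108097.
Annualise by dividing by T: 0.0108097 / (83/365) = 0.047537 → 4.75%.

+4.75%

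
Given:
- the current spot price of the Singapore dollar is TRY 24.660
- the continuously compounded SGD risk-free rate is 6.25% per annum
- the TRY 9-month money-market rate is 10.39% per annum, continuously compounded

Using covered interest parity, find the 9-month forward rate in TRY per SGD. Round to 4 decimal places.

25.4377

T = 9/12 years.
TRY growth factor: e^(0.1039×9/12) = 1.08104158.
SGD growth factor: e^(0.0625×9/12) = 1.047991.
So F = 24.66 × 1.08104158 / 1.047991 = 25.437704 (TRY/SGD).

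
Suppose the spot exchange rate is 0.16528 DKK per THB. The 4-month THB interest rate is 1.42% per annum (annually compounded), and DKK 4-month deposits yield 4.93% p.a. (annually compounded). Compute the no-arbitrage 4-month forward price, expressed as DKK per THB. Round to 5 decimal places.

T = 4/12 years.
DKK growth factor: (1 + 0.0493)^(4/12) = 1.0161704.
THB accumulates by (1 + 0.0142)^(4/12) = 1.0047111.
Forward (DKK per THB) = 0.16528 × 1.0161704 / 1.0047111 = 0.1671651.

0.16717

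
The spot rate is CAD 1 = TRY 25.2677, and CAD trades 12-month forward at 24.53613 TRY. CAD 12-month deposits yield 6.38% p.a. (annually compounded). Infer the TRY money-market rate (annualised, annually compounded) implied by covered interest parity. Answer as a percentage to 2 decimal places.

3.30%

T = 1 year.
By CIP, F/S equals the TRY-to-CAD growth ratio: 24.53613/25.2677 = 0.9710472.
The CAD side grows by (1 + 0.0638)^1 = 1.063800.
Hence g_TRY = 1.033000.
r = 1.033000^(1/1) − 1 = 0.033000 → 3.30%.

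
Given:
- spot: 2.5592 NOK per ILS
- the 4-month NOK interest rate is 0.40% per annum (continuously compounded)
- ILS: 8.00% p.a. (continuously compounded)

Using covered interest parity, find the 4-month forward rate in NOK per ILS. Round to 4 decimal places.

2.4952

T = 4/12 years.
NOK accumulates by e^(0.0040×4/12) = 1.0013342.
ILS accumulates by e^(0.0800×4/12) = 1.0270254.
So F = 2.5592 × 1.0013342 / 1.0270254 = 2.495181 (NOK/ILS).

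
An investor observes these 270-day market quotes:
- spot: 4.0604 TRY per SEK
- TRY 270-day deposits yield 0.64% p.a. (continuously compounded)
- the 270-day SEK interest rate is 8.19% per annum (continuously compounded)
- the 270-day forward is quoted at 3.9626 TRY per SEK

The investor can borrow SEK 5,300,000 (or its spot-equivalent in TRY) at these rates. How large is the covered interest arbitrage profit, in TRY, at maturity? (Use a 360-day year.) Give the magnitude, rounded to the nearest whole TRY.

T = 270/360 years.
Invest the SEK and cover forward: 5,300,000 × 1.0633507422 × 3.9626 = TRY 22,332,258.35.
Convert at spot and invest in TRY: 5,300,000 × 4.0604 × 1.0048115385 = TRY 21,623,664.89.
The quoted forward overvalues SEK, so borrow TRY, buy SEK at spot, deposit the SEK at 8.19%, and sell the proceeds forward at 3.9626.
The gap between the two covered legs is TRY 708,593.

TRY 708,593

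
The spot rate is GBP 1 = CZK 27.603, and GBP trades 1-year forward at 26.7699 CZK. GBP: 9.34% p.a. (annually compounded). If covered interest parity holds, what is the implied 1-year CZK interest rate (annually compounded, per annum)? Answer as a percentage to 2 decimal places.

T = 1 year.
F/S = 26.7699/27.603 = 0.9698185 = (growth of CZK) / (growth of GBP).
The GBP side grows by (1 + 0.0934)^1 = 1.093400.
So the CZK growth factor = 1.0603995.
r = 1.0603995^(1/1) − 1 = 0.060399 → 6.04%.

6.04%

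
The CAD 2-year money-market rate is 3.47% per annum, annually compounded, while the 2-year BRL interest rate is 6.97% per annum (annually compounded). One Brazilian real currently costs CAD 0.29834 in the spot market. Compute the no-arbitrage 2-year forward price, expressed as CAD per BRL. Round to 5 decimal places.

0.27914

T = 2 years.
Growth of 1 CAD over T: (1 + 0.0347)^2 = 1.0706041.
Growth of 1 BRL over T: (1 + 0.0697)^2 = 1.1442581.
So F = 0.29834 × 1.0706041 / 1.1442581 = 0.2791363 (CAD/BRL).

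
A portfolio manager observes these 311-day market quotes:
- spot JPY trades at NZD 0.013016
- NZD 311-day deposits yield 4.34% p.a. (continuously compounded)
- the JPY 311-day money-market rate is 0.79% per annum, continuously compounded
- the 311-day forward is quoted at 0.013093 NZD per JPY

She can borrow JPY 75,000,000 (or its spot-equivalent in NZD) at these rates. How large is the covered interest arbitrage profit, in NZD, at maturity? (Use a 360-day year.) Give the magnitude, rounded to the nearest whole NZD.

T = 311/360 years.
Keep in JPY, deliver into the forward: 75,000,000·1.00684806·0.013093 = NZD 988,699.62.
Swap to NZD now, deposit: 75,000,000·0.013016·1.0382045 = NZD 1,013,495.23.
The quoted forward undervalues JPY, so borrow JPY, convert to NZD at spot, deposit the NZD at 4.34%, and buy JPY forward at 0.013093 to cover the loan.
Arbitrage profit = |988,699.62 − 1,013,495.23| = NZD 24,796.

NZD 24,796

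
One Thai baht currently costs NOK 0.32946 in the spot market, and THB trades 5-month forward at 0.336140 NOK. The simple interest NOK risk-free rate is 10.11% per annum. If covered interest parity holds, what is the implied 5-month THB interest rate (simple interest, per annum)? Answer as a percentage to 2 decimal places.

T = 5/12 years.
F/S = 0.33614/0.32946 = 1.0202756 = (growth of NOK) / (growth of THB).
The NOK side grows by 1 + 0.1011×5/12 = 1.042125.
That pins the THB growth at 1.0214152.
r = (1.0214152 − 1)/(5/12) = 0.051396 → 5.14%.

5.14%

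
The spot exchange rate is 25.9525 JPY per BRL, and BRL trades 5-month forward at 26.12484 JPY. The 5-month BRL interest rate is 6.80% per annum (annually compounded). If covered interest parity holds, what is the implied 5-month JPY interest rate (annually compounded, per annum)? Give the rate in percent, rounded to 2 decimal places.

T = 5/12 years.
CIP gives F = S · g_JPY/g_BRL, so g_JPY/g_BRL = 26.12484/25.9525 = 1.0066406.
The BRL side grows by (1 + 0.0680)^(5/12) = 1.0277907.
Hence g_JPY = 1.0346158.
r = 1.0346158^(12/5) − 1 = 0.085100 → 8.51%.

8.51%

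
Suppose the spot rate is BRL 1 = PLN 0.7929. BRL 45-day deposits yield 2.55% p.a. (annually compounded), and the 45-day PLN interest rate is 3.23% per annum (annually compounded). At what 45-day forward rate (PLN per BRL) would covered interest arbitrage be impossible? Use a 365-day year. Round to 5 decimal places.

0.79355

T = 45/365 years.
PLN accumulates by (1 + 0.0323)^(45/365) = 1.0039269.
BRL accumulates by (1 + 0.0255)^(45/365) = 1.0031092.
Forward (PLN per BRL) = 0.7929 × 1.0039269 / 1.0031092 = 0.7935463.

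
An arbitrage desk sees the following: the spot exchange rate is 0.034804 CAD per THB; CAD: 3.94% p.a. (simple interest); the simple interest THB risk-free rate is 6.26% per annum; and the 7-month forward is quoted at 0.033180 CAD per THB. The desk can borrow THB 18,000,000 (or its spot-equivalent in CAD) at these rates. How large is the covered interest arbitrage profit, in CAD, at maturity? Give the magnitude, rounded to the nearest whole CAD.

CAD 21,821

T = 7/12 years.
Route A — deposit THB, sell forward: 18,000,000 × 1.03651667 × 0.033180 = CAD 619,049.22.
Route B — convert at spot, deposit CAD: 18,000,000 × 0.034804 × 1.02298333 = CAD 640,870.41.
The quoted forward undervalues THB, so borrow THB, convert to CAD at spot, deposit the CAD at 3.94%, and buy THB forward at 0.033180 to cover the loan.
Arbitrage profit = |619,049.22 − 640,870.41| = CAD 21,821.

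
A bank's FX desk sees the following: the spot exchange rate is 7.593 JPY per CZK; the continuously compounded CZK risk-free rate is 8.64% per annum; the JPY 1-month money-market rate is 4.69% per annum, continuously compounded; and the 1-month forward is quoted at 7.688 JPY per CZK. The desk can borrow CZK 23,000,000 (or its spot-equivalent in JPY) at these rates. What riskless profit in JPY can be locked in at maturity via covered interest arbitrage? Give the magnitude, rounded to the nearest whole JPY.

JPY 2,778,844

T = 1/12 years.
Keep in CZK, deliver into the forward: 23,000,000·1.00722598232·7.688 = JPY 178,101,727.10.
Swap to JPY now, deposit: 23,000,000·7.593·1.00391598083 = JPY 175,322,882.98.
The quoted forward overvalues CZK, so borrow JPY, buy CZK at spot, deposit the CZK at 8.64%, and sell the proceeds forward at 7.688.
Profit = 178,101,727.10 − 175,322,882.98 = JPY 2,778,844.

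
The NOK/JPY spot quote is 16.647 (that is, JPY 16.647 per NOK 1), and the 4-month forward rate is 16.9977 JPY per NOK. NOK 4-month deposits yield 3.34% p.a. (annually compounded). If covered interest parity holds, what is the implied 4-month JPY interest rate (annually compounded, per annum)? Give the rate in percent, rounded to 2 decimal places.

10.01%

T = 4/12 years.
By CIP, F/S equals the JPY-to-NOK growth ratio: 16.9977/16.647 = 1.0210669.
NOK growth factor: (1 + 0.0334)^(4/12) = 1.0110116.
That pins the JPY growth at 1.0323105.
r = 1.0323105^(12/4) − 1 = 0.100097 → 10.01%.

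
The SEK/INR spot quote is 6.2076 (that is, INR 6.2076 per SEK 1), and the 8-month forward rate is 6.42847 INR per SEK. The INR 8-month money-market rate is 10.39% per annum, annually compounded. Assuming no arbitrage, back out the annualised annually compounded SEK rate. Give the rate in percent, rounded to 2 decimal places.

4.75%

T = 8/12 years.
By CIP, F/S equals the INR-to-SEK growth ratio: 6.42847/6.2076 = 1.0355806.
INR growth factor: (1 + 0.1039)^(8/12) = 1.0681194.
So the SEK growth factor = 1.0314208.
r = 1.0314208^(12/8) − 1 = 0.047500 → 4.75%.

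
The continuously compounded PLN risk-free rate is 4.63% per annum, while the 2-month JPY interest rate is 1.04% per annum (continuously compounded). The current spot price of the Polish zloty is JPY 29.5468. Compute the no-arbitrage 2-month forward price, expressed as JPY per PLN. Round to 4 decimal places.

29.3705

T = 2/12 years.
JPY accumulates by e^(0.0104×2/12) = 1.00173484.
PLN accumulates by e^(0.0463×2/12) = 1.00774652.
So F = 29.5468 × 1.00173484 / 1.00774652 = 29.370539 (JPY/PLN).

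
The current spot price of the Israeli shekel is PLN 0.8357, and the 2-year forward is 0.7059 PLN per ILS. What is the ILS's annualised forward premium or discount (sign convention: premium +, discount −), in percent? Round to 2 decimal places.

-7.77%

T = 2 years.
(F − S)/S = (0.7059 − 0.8357)/0.8357 = -0.1553189.
Annualise by dividing by T: -0.1553189 / 2 = -0.077659 → -7.77%.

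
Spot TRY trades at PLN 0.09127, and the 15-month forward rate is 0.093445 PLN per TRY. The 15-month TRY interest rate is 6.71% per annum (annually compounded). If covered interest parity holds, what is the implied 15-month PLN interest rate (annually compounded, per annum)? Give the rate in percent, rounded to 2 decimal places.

T = 15/12 years.
F/S = 0.093445/0.09127 = 1.0238304 = (growth of PLN) / (growth of TRY).
The TRY side grows by (1 + 0.0671)^(15/12) = 1.084567.
So the PLN growth factor = 1.1104127.
Annualise: 1.1104127^(12/15) − 1 = 0.087396 = 8.74%.

8.74%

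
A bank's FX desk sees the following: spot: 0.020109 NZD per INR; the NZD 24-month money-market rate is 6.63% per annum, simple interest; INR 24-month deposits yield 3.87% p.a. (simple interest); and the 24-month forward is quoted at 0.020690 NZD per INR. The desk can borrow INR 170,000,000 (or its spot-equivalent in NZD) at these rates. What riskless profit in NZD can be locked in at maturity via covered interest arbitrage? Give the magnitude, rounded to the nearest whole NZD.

T = 2 years.
Keep in INR, deliver into the forward: 170,000,000·1.077400·0.020690 = NZD 3,789,539.02.
Swap to NZD now, deposit: 170,000,000·0.020109·1.132600 = NZD 3,871,827.08.
The quoted forward undervalues INR, so borrow INR, convert to NZD at spot, deposit the NZD at 6.63%, and buy INR forward at 0.020690 to cover the loan.
The gap between the two covered legs is NZD 82,288.

NZD 82,288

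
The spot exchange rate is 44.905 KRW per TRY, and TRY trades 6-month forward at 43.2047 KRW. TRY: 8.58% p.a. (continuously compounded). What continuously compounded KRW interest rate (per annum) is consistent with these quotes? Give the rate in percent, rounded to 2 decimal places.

T = 6/12 years.
By CIP, F/S equals the KRW-to-TRY growth ratio: 43.2047/44.905 = 0.9621356.
The TRY side grows by e^(0.0858×6/12) = 1.0438335.
So the KRW growth factor = 1.0043094.
Take logs: ln 1.0043094 / (6/12) = 0.008600, so 0.86%.

0.86%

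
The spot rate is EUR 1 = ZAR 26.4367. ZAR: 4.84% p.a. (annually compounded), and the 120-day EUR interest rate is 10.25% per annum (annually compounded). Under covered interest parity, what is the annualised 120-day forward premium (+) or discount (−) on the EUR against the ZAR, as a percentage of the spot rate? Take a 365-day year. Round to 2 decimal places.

T = 120/365 years.
F = S · g_ZAR/g_EUR = 26.4367 × 1.0156606/1.0326014 = 26.0029810.
Annualised premium = (F − S)/S × (1/T) = (26.0029810 − 26.4367)/26.4367 ÷ (120/365) = -4.99%.

-4.99%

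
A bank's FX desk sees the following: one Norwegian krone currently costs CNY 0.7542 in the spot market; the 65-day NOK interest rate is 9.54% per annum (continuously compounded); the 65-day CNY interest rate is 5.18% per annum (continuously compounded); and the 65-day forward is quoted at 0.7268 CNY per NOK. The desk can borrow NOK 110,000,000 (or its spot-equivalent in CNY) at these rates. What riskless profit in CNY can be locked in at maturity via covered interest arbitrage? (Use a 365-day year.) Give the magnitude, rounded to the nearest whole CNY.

T = 65/365 years.
Invest the NOK and cover forward: 110,000,000 × 1.0171341756 × 0.7268 = CNY 81,317,843.07.
Convert at spot and invest in CNY: 110,000,000 × 0.7542 × 1.0092673358 = CNY 83,730,836.71.
The quoted forward undervalues NOK, so borrow NOK, convert to CNY at spot, deposit the CNY at 5.18%, and buy NOK forward at 0.7268 to cover the loan.
The gap between the two covered legs is CNY 2,412,994.

CNY 2,412,994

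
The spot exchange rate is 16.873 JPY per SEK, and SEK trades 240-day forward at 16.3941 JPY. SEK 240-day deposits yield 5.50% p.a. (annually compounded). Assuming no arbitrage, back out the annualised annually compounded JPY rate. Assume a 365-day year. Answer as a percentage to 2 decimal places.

0.98%

T = 240/365 years.
F/S = 16.3941/16.873 = 0.9716174 = (growth of JPY) / (growth of SEK).
The SEK side grows by (1 + 0.0550)^(240/365) = 1.0358319.
So the JPY growth factor = 1.0064323.
r = 1.0064323^(365/240) − 1 = 0.009799 → 0.98%.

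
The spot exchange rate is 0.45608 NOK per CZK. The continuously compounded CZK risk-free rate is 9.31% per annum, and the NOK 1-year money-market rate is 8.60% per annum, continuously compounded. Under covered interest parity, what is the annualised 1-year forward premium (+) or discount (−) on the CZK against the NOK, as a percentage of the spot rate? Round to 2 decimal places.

-0.71%

T = 1 year.
CIP forward (NOK per CZK) = 0.45608 × 1.0898063/1.0975715 = 0.45285328.
(F − S)/S ÷ T = (0.45285328 − 0.45608)/0.45608/1 = -0.007075 → -0.71%.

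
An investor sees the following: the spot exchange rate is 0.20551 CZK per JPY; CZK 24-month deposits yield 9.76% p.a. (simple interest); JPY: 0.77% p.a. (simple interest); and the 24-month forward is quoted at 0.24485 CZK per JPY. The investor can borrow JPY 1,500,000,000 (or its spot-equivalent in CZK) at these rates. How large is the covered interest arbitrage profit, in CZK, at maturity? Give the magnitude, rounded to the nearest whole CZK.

T = 2 years.
Invest the JPY and cover forward: 1,500,000,000 × 1.015400 × 0.24485 = CZK 372,931,035.00.
Convert at spot and invest in CZK: 1,500,000,000 × 0.20551 × 1.195200 = CZK 368,438,328.00.
The quoted forward overvalues JPY, so borrow CZK, buy JPY at spot, deposit the JPY at 0.77%, and sell the proceeds forward at 0.24485.
The gap between the two covered legs is CZK 4,492,707.

CZK 4,492,707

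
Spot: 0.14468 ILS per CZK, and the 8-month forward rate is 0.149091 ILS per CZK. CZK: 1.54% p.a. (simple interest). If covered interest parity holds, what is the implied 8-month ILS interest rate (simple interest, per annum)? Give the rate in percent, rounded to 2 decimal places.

T = 8/12 years.
F/S = 0.149091/0.14468 = 1.0304880 = (growth of ILS) / (growth of CZK).
CZK growth factor: 1 + 0.0154×8/12 = 1.0102667.
That pins the ILS growth at 1.0410677.
(1.0410677 − 1)/T = 0.061602, i.e. 6.16%.

6.16%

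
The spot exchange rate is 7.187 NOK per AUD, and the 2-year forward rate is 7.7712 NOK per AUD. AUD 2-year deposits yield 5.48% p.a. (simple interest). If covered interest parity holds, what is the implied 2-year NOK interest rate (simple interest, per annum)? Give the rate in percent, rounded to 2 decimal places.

T = 2 years.
By CIP, F/S equals the NOK-to-AUD growth ratio: 7.7712/7.187 = 1.0812857.
The AUD side grows by 1 + 0.0548×2 = 1.109600.
That pins the NOK growth at 1.1997946.
r = (1.1997946 − 1)/2 = 0.099897 → 9.99%.

9.99%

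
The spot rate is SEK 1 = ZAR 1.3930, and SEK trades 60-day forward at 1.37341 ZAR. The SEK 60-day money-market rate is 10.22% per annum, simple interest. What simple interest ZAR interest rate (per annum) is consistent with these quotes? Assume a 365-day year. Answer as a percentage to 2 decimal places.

1.52%

T = 60/365 years.
By CIP, F/S equals the ZAR-to-SEK growth ratio: 1.37341/1.393 = 0.9859368.
The SEK side grows by 1 + 0.1022×60/365 = 1.016800.
So the ZAR growth factor = 1.0025005.
r = (1.0025005 − 1)/(60/365) = 0.015211 → 1.52%.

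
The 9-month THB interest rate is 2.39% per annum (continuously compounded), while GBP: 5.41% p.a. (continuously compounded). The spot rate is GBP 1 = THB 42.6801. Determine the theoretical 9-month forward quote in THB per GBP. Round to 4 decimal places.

T = 9/12 years.
Growth of 1 THB over T: e^(0.0239×9/12) = 1.01808662.
GBP growth factor: e^(0.0541×9/12) = 1.04140941.
CIP: F = S · (grow THB)/(grow GBP) = 42.6801 × 1.01808662/1.04140941 = 41.724262 THB per GBP.

41.7243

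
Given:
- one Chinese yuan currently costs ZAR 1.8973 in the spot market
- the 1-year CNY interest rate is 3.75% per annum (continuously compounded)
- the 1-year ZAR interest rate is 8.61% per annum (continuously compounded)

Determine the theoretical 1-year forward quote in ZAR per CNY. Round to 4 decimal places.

1.9918

T = 1 year.
ZAR growth factor: e^(0.0861×1) = 1.0899153.
CNY accumulates by e^(0.0375×1) = 1.038212.
Forward (ZAR per CNY) = 1.8973 × 1.0899153 / 1.038212 = 1.991786.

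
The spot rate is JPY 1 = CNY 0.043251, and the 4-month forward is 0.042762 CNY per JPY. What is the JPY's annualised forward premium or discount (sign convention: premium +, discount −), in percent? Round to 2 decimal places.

-3.39%

T = 4/12 years.
Period premium: (0.042762 − 0.043251)/0.043251 = -0.0113061.
Annualise by dividing by T: -0.0113061 / (4/12) = -0.033918 → -3.39%.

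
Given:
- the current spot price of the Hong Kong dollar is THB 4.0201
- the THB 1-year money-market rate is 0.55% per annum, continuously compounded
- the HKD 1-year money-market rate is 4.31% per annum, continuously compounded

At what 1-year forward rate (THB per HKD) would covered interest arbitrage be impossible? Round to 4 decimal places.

T = 1 year.
Growth of 1 THB over T: e^(0.0055×1) = 1.0055152.
HKD growth factor: e^(0.0431×1) = 1.0440423.
Forward (THB per HKD) = 4.0201 × 1.0055152 / 1.0440423 = 3.871751.

3.8718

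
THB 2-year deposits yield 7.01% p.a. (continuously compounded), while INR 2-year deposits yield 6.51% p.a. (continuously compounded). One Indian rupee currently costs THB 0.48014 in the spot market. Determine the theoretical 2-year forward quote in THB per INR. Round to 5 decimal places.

0.48497

T = 2 years.
THB growth factor: e^(0.0701×2) = 1.1505039.
Growth of 1 INR over T: e^(0.0651×2) = 1.1390562.
So F = 0.48014 × 1.1505039 / 1.1390562 = 0.4849655 (THB/INR).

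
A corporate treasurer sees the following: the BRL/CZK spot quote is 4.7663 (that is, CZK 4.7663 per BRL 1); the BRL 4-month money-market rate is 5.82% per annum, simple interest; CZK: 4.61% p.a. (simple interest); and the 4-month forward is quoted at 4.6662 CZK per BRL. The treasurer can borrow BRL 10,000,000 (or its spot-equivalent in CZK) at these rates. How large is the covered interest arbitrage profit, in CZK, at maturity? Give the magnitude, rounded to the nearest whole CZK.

CZK 828,179

T = 4/12 years.
Keep in BRL, deliver into the forward: 10,000,000·1.019400·4.6662 = CZK 47,567,242.80.
Swap to CZK now, deposit: 10,000,000·4.7663·1.0153666667 = CZK 48,395,421.43.
The quoted forward undervalues BRL, so borrow BRL, convert to CZK at spot, deposit the CZK at 4.61%, and buy BRL forward at 4.6662 to cover the loan.
The gap between the two covered legs is CZK 828,179.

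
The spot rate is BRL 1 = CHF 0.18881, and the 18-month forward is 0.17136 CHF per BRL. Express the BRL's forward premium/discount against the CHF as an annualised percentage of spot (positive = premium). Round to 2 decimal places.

T = 18/12 years.
(F − S)/S = (0.17136 − 0.18881)/0.18881 = -0.0924210.
×(1/T) gives -6.16% p.a.

-6.16%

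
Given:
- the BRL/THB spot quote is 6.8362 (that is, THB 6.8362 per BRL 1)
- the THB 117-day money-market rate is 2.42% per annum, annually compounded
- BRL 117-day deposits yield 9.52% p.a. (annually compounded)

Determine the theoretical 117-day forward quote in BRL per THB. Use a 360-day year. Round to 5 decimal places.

T = 117/360 years.
THB growth factor: (1 + 0.0242)^(117/360) = 1.0078016.
Growth of 1 BRL over T: (1 + 0.0952)^(117/360) = 1.0299956.
CIP: F = S · (grow THB)/(grow BRL) = 6.8362 × 1.0078016/1.0299956 = 6.688896 THB per BRL.
Quoted the other way: 1/6.688896 = 0.14950 BRL per THB.

0.14950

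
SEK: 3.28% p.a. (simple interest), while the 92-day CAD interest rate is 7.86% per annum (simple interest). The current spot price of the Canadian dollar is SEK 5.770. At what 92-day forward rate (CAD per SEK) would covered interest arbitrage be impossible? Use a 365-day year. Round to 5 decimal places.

T = 92/365 years.
SEK accumulates by 1 + 0.0328×92/365 = 1.0082674.
CAD growth factor: 1 + 0.0786×92/365 = 1.0198115.
So F = 5.77 × 1.0082674 / 1.0198115 = 5.704685 (SEK/CAD).
Invert for CAD per SEK: 1 / 5.704685 = 0.17529.

0.17529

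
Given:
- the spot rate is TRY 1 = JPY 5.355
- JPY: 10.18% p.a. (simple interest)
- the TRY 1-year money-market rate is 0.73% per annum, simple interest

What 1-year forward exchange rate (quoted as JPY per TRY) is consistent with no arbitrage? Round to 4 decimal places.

5.8574

T = 1 year.
JPY accumulates by 1 + 0.1018×1 = 1.101800.
TRY growth factor: 1 + 0.0073×1 = 1.007300.
Forward (JPY per TRY) = 5.355 × 1.101800 / 1.007300 = 5.857380.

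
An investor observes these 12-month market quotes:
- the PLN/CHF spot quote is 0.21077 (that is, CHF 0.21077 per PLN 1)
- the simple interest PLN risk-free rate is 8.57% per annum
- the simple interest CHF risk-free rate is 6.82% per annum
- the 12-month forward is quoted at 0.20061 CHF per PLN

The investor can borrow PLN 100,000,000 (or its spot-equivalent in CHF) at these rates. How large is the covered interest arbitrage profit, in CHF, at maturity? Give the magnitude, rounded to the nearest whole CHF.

T = 1 year.
Invest the PLN and cover forward: 100,000,000 × 1.085700 × 0.20061 = CHF 21,780,227.70.
Convert at spot and invest in CHF: 100,000,000 × 0.21077 × 1.068200 = CHF 22,514,451.40.
The quoted forward undervalues PLN, so borrow PLN, convert to CHF at spot, deposit the CHF at 6.82%, and buy PLN forward at 0.20061 to cover the loan.
The gap between the two covered legs is CHF 734,224.

CHF 734,224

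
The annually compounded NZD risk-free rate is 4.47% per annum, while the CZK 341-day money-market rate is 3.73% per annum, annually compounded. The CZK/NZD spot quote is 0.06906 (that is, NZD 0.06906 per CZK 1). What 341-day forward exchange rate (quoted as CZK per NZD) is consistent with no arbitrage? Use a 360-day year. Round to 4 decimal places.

14.3830

T = 341/360 years.
Growth of 1 NZD over T: (1 + 0.0447)^(341/360) = 1.04229165.
CZK accumulates by (1 + 0.0373)^(341/360) = 1.03529706.
CIP: F = S · (grow NZD)/(grow CZK) = 0.06906 × 1.04229165/1.03529706 = 0.069526578 NZD per CZK.
Quoted the other way: 1/0.069526578 = 14.3830 CZK per NZD.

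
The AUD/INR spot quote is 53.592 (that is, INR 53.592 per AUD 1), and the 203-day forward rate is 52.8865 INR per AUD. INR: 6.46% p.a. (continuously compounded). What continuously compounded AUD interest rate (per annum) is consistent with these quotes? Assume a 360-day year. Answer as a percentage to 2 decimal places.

8.81%

T = 203/360 years.
F/S = 52.8865/53.592 = 0.9868357 = (growth of INR) / (growth of AUD).
INR growth factor: e^(0.0646×203/360) = 1.0370988.
That pins the AUD growth at 1.0509336.
Take logs: ln 1.0509336 / (203/360) = 0.088101, so 8.81%.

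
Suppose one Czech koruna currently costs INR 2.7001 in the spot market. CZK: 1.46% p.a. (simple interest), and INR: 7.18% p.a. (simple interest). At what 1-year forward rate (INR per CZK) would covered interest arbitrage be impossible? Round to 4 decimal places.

T = 1 year.
INR growth factor: 1 + 0.0718×1 = 1.071800.
Growth of 1 CZK over T: 1 + 0.0146×1 = 1.014600.
So F = 2.7001 × 1.071800 / 1.014600 = 2.852323 (INR/CZK).

2.8523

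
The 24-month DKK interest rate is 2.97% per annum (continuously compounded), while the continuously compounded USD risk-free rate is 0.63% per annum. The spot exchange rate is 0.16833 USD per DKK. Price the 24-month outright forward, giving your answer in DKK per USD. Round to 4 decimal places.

T = 2 years.
Growth of 1 USD over T: e^(0.0063×2) = 1.0126797.
Growth of 1 DKK over T: e^(0.0297×2) = 1.0611996.
So F = 0.16833 × 1.0126797 / 1.0611996 = 0.1606337 (USD/DKK).
Quoted the other way: 1/0.1606337 = 6.2253 DKK per USD.

6.2253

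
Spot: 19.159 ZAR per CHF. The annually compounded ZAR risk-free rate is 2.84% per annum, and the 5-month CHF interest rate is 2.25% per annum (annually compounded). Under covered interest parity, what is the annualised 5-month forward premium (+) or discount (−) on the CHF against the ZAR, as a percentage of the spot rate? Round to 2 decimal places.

+0.58%

T = 5/12 years.
F = S · g_ZAR/g_CHF = 19.159 × 1.0117368/1.0093142 = 19.204986.
(F − S)/S ÷ T = (19.204986 − 19.159)/19.159/(5/12) = 0.005761 → 0.58%.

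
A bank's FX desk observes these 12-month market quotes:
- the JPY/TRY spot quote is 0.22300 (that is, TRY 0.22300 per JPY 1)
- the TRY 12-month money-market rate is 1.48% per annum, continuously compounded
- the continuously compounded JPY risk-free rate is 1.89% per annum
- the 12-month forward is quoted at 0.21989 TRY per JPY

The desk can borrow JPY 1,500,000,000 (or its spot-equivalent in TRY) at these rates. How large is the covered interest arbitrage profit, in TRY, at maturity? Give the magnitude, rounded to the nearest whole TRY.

TRY 3,359,251

T = 1 year.
Route A — deposit JPY, sell forward: 1,500,000,000 × 1.01907973555 × 0.21989 = TRY 336,128,164.58.
Route B — convert at spot, deposit TRY: 1,500,000,000 × 0.22300 × 1.0149100623 = TRY 339,487,415.84.
The quoted forward undervalues JPY, so borrow JPY, convert to TRY at spot, deposit the TRY at 1.48%, and buy JPY forward at 0.21989 to cover the loan.
The gap between the two covered legs is TRY 3,359,251.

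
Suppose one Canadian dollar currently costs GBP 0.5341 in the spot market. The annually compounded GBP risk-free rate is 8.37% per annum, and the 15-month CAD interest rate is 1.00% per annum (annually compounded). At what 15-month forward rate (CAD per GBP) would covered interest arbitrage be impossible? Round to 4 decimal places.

1.7145

T = 15/12 years.
GBP accumulates by (1 + 0.0837)^(15/12) = 1.1056975.
CAD growth factor: (1 + 0.0100)^(15/12) = 1.0125156.
So F = 0.5341 × 1.1056975 / 1.0125156 = 0.5832533 (GBP/CAD).
Invert for CAD per GBP: 1 / 0.5832533 = 1.7145.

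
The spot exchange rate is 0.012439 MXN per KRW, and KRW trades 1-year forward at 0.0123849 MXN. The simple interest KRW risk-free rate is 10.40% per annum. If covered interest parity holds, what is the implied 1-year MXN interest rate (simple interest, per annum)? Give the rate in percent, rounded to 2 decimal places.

T = 1 year.
F/S = 0.0123849/0.012439 = 0.9956508 = (growth of MXN) / (growth of KRW).
KRW growth factor: 1 + 0.1040×1 = 1.104000.
Hence g_MXN = 1.0991985.
(1.0991985 − 1)/T = 0.099198, i.e. 9.92%.

9.92%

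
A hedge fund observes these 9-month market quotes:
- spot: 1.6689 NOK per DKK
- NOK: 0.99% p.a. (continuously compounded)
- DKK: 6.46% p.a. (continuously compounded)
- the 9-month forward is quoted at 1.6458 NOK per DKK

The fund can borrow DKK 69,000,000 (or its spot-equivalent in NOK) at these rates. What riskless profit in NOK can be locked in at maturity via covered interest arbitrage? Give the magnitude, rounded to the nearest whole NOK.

T = 9/12 years.
Invest the DKK and cover forward: 69,000,000 × 1.04964288836 × 1.6458 = NOK 119,197,656.33.
Convert at spot and invest in NOK: 69,000,000 × 1.6689 × 1.00745263366 = NOK 116,012,301.32.
The quoted forward overvalues DKK, so borrow NOK, buy DKK at spot, deposit the DKK at 6.46%, and sell the proceeds forward at 1.6458.
Profit = 119,197,656.33 − 116,012,301.32 = NOK 3,185,355.

NOK 3,185,355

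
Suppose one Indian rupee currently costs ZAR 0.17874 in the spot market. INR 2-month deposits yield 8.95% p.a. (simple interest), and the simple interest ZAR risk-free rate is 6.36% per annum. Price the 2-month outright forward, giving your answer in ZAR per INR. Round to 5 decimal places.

0.17798

T = 2/12 years.
Growth of 1 ZAR over T: 1 + 0.0636×2/12 = 1.010600.
INR accumulates by 1 + 0.0895×2/12 = 1.0149167.
CIP: F = S · (grow ZAR)/(grow INR) = 0.17874 × 1.010600/1.0149167 = 0.1779798 ZAR per INR.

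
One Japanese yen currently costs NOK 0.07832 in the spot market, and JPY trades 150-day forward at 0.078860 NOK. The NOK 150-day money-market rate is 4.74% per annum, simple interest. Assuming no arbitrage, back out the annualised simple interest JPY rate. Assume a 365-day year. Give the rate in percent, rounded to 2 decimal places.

T = 150/365 years.
By CIP, F/S equals the NOK-to-JPY growth ratio: 0.07886/0.07832 = 1.0068948.
NOK growth factor: 1 + 0.0474×150/365 = 1.0194795.
That pins the JPY growth at 1.0124985.
r = (1.0124985 − 1)/(150/365) = 0.030413 → 3.04%.

3.04%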